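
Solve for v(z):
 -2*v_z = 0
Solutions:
 v(z) = C1


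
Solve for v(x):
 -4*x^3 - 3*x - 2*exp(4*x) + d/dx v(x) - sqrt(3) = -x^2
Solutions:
 v(x) = C1 + x^4 - x^3/3 + 3*x^2/2 + sqrt(3)*x + exp(4*x)/2


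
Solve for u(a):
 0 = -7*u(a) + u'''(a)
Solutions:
 u(a) = C3*exp(7^(1/3)*a) + (C1*sin(sqrt(3)*7^(1/3)*a/2) + C2*cos(sqrt(3)*7^(1/3)*a/2))*exp(-7^(1/3)*a/2)


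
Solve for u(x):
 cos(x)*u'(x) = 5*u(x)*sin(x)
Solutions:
 u(x) = C1/cos(x)^5


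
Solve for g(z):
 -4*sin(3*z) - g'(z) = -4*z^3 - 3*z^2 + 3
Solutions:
 g(z) = C1 + z^4 + z^3 - 3*z + 4*cos(3*z)/3


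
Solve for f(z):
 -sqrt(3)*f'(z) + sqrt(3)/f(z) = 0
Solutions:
 f(z) = -sqrt(C1 + 2*z)
 f(z) = sqrt(C1 + 2*z)


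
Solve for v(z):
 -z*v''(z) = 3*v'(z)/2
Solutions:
 v(z) = C1 + C2/sqrt(z)


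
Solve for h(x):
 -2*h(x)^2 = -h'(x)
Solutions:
 h(x) = -1/(C1 + 2*x)


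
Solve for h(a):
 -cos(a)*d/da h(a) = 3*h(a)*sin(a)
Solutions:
 h(a) = C1*cos(a)^3


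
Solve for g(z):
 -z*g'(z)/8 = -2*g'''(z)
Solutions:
 g(z) = C1 + Integral(C2*airyai(2^(2/3)*z/4) + C3*airybi(2^(2/3)*z/4), z)


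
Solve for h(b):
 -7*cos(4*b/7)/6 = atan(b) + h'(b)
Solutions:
 h(b) = C1 - b*atan(b) + log(b^2 + 1)/2 - 49*sin(4*b/7)/24


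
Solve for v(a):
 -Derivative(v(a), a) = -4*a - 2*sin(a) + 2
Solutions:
 v(a) = C1 + 2*a^2 - 2*a - 2*cos(a)


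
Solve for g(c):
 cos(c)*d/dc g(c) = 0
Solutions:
 g(c) = C1


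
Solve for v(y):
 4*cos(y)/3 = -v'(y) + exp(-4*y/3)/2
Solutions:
 v(y) = C1 - 4*sin(y)/3 - 3*exp(-4*y/3)/8


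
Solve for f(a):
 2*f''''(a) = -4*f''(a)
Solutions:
 f(a) = C1 + C2*a + C3*sin(sqrt(2)*a) + C4*cos(sqrt(2)*a)


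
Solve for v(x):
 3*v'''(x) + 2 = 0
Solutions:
 v(x) = C1 + C2*x + C3*x^2 - x^3/9


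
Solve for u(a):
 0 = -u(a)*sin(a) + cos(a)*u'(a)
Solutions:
 u(a) = C1/cos(a)


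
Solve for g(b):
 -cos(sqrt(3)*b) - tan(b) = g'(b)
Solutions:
 g(b) = C1 + log(cos(b)) - sqrt(3)*sin(sqrt(3)*b)/3


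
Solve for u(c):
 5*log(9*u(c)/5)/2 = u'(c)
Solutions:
 -2*Integral(1/(log(_y) - log(5) + 2*log(3)), (_y, u(c)))/5 = C1 - c


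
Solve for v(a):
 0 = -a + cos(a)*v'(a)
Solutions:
 v(a) = C1 + Integral(a/cos(a), a)


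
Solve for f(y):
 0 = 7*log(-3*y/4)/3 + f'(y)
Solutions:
 f(y) = C1 - 7*y*log(-y)/3 + 7*y*(-log(3) + 1 + 2*log(2))/3


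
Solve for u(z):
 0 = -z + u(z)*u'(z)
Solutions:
 u(z) = -sqrt(C1 + z^2)
 u(z) = sqrt(C1 + z^2)


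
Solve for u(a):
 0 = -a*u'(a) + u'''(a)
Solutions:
 u(a) = C1 + Integral(C2*airyai(a) + C3*airybi(a), a)


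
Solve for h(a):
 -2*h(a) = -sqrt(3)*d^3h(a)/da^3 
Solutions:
 h(a) = C3*exp(2^(1/3)*3^(5/6)*a/3) + (C1*sin(6^(1/3)*a/2) + C2*cos(6^(1/3)*a/2))*exp(-2^(1/3)*3^(5/6)*a/6)


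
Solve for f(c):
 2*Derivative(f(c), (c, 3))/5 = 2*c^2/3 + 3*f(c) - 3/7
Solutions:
 f(c) = C3*exp(15^(1/3)*2^(2/3)*c/2) - 2*c^2/9 + (C1*sin(2^(2/3)*3^(5/6)*5^(1/3)*c/4) + C2*cos(2^(2/3)*3^(5/6)*5^(1/3)*c/4))*exp(-15^(1/3)*2^(2/3)*c/4) + 1/7


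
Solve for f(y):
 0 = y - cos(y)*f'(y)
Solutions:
 f(y) = C1 + Integral(y/cos(y), y)


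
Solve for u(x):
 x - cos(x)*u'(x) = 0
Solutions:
 u(x) = C1 + Integral(x/cos(x), x)


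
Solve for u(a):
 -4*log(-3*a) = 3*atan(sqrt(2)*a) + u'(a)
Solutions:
 u(a) = C1 - 4*a*log(-a) - 3*a*atan(sqrt(2)*a) - 4*a*log(3) + 4*a + 3*sqrt(2)*log(2*a^2 + 1)/4


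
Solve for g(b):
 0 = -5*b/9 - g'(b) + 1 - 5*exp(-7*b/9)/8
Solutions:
 g(b) = C1 - 5*b^2/18 + b + 45*exp(-7*b/9)/56


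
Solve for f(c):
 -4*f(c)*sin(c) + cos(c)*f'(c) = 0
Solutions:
 f(c) = C1/cos(c)^4


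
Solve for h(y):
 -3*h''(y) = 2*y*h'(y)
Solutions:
 h(y) = C1 + C2*erf(sqrt(3)*y/3)


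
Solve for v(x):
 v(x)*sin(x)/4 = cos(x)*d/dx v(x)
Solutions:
 v(x) = C1/cos(x)^(1/4)


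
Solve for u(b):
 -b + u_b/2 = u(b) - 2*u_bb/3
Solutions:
 u(b) = C1*exp(b*(-3 + sqrt(105))/8) + C2*exp(-b*(3 + sqrt(105))/8) - b - 1/2


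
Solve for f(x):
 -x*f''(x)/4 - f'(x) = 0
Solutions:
 f(x) = C1 + C2/x^3


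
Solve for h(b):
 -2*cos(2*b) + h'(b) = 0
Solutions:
 h(b) = C1 + sin(2*b)


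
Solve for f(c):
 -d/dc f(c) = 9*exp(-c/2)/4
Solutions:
 f(c) = C1 + 9*exp(-c/2)/2


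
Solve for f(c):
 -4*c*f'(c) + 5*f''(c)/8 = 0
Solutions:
 f(c) = C1 + C2*erfi(4*sqrt(5)*c/5)


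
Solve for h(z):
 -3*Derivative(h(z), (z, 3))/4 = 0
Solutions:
 h(z) = C1 + C2*z + C3*z^2


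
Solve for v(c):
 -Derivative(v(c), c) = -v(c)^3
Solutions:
 v(c) = -sqrt(2)*sqrt(-1/(C1 + c))/2
 v(c) = sqrt(2)*sqrt(-1/(C1 + c))/2


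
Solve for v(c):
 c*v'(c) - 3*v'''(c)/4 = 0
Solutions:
 v(c) = C1 + Integral(C2*airyai(6^(2/3)*c/3) + C3*airybi(6^(2/3)*c/3), c)


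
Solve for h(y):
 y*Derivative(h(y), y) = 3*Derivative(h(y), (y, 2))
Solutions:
 h(y) = C1 + C2*erfi(sqrt(6)*y/6)


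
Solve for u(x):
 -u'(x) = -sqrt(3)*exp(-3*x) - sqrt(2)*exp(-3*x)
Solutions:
 u(x) = C1 - sqrt(3)*exp(-3*x)/3 - sqrt(2)*exp(-3*x)/3


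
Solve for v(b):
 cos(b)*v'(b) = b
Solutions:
 v(b) = C1 + Integral(b/cos(b), b)


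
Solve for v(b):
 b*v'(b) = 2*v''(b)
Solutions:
 v(b) = C1 + C2*erfi(b/2)


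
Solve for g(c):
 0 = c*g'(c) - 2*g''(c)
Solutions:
 g(c) = C1 + C2*erfi(c/2)


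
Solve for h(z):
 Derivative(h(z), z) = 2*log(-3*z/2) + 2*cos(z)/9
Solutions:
 h(z) = C1 + 2*z*log(-z) - 2*z - 2*z*log(2) + 2*z*log(3) + 2*sin(z)/9


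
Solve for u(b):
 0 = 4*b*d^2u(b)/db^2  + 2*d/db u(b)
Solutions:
 u(b) = C1 + C2*sqrt(b)


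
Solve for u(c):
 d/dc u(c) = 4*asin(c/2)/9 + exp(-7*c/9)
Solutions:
 u(c) = C1 + 4*c*asin(c/2)/9 + 4*sqrt(4 - c^2)/9 - 9*exp(-7*c/9)/7


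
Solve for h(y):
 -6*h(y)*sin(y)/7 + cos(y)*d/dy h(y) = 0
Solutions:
 h(y) = C1/cos(y)^(6/7)


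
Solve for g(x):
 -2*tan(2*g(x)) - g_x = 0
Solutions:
 g(x) = -asin(C1*exp(-4*x))/2 + pi/2
 g(x) = asin(C1*exp(-4*x))/2


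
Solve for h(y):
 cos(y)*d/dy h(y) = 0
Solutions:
 h(y) = C1


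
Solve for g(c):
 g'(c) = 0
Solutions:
 g(c) = C1


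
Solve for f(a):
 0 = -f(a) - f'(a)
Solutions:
 f(a) = C1*exp(-a)


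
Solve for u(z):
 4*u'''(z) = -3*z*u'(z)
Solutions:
 u(z) = C1 + Integral(C2*airyai(-6^(1/3)*z/2) + C3*airybi(-6^(1/3)*z/2), z)


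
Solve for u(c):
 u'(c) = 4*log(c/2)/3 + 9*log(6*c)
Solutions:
 u(c) = C1 + 31*c*log(c)/3 - 31*c/3 + 2*c*log(2)/3 + c*log(2519424)


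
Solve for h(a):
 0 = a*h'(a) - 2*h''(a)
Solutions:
 h(a) = C1 + C2*erfi(a/2)


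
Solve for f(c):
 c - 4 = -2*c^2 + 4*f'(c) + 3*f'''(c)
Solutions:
 f(c) = C1 + C2*sin(2*sqrt(3)*c/3) + C3*cos(2*sqrt(3)*c/3) + c^3/6 + c^2/8 - 7*c/4


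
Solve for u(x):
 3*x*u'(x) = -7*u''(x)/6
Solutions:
 u(x) = C1 + C2*erf(3*sqrt(7)*x/7)


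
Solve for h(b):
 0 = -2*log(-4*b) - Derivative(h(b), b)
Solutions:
 h(b) = C1 - 2*b*log(-b) + 2*b*(1 - 2*log(2))


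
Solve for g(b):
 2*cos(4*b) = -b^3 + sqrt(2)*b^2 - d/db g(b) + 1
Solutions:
 g(b) = C1 - b^4/4 + sqrt(2)*b^3/3 + b - sin(4*b)/2


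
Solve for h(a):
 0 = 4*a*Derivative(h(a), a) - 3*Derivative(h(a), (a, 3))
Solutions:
 h(a) = C1 + Integral(C2*airyai(6^(2/3)*a/3) + C3*airybi(6^(2/3)*a/3), a)


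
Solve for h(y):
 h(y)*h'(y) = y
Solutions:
 h(y) = -sqrt(C1 + y^2)
 h(y) = sqrt(C1 + y^2)


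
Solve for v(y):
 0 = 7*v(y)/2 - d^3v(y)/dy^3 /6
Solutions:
 v(y) = C3*exp(21^(1/3)*y) + (C1*sin(3^(5/6)*7^(1/3)*y/2) + C2*cos(3^(5/6)*7^(1/3)*y/2))*exp(-21^(1/3)*y/2)


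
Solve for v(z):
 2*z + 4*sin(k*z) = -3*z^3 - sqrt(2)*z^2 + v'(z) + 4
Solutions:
 v(z) = C1 + 3*z^4/4 + sqrt(2)*z^3/3 + z^2 - 4*z - 4*cos(k*z)/k


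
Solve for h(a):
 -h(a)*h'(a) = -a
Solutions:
 h(a) = -sqrt(C1 + a^2)
 h(a) = sqrt(C1 + a^2)


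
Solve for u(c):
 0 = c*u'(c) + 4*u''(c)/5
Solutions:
 u(c) = C1 + C2*erf(sqrt(10)*c/4)


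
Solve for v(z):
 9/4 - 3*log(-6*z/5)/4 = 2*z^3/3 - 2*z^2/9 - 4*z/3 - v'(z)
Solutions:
 v(z) = C1 + z^4/6 - 2*z^3/27 - 2*z^2/3 + 3*z*log(-z)/4 + z*(-3 - 3*log(5)/4 + 3*log(6)/4)


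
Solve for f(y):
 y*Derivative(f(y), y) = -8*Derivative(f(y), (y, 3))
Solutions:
 f(y) = C1 + Integral(C2*airyai(-y/2) + C3*airybi(-y/2), y)


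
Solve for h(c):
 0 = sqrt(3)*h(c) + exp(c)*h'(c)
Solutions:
 h(c) = C1*exp(sqrt(3)*exp(-c))


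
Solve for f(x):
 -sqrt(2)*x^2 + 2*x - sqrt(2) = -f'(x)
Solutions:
 f(x) = C1 + sqrt(2)*x^3/3 - x^2 + sqrt(2)*x


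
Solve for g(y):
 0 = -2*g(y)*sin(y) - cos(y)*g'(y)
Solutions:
 g(y) = C1*cos(y)^2


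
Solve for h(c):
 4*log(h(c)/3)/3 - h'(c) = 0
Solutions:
 3*Integral(1/(-log(_y) + log(3)), (_y, h(c)))/4 = C1 - c


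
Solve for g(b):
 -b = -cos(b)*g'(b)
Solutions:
 g(b) = C1 + Integral(b/cos(b), b)


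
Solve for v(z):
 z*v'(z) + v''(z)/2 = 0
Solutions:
 v(z) = C1 + C2*erf(z)


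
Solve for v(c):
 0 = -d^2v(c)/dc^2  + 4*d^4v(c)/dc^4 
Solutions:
 v(c) = C1 + C2*c + C3*exp(-c/2) + C4*exp(c/2)


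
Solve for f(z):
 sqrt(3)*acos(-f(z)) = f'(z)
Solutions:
 Integral(1/acos(-_y), (_y, f(z))) = C1 + sqrt(3)*z


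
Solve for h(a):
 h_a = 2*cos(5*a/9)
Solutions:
 h(a) = C1 + 18*sin(5*a/9)/5


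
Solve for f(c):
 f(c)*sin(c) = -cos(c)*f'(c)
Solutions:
 f(c) = C1*cos(c)


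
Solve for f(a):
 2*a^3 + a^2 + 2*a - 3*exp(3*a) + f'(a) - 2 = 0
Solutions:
 f(a) = C1 - a^4/2 - a^3/3 - a^2 + 2*a + exp(3*a)


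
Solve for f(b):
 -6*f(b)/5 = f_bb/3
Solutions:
 f(b) = C1*sin(3*sqrt(10)*b/5) + C2*cos(3*sqrt(10)*b/5)


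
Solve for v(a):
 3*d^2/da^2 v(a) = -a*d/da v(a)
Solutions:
 v(a) = C1 + C2*erf(sqrt(6)*a/6)


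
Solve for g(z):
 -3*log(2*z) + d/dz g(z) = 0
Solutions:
 g(z) = C1 + 3*z*log(z) - 3*z + z*log(8)


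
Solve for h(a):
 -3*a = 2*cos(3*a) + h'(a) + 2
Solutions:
 h(a) = C1 - 3*a^2/2 - 2*a - 2*sin(3*a)/3


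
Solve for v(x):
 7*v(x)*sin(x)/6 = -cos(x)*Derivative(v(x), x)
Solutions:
 v(x) = C1*cos(x)^(7/6)


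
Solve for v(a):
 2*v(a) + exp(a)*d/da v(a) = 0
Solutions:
 v(a) = C1*exp(2*exp(-a))


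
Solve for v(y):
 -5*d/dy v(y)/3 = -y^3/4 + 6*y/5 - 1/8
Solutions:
 v(y) = C1 + 3*y^4/80 - 9*y^2/25 + 3*y/40


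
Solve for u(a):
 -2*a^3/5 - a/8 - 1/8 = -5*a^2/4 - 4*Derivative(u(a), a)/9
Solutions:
 u(a) = C1 + 9*a^4/40 - 15*a^3/16 + 9*a^2/64 + 9*a/32


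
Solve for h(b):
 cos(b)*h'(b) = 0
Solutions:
 h(b) = C1


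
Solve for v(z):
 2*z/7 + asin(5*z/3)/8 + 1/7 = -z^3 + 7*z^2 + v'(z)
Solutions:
 v(z) = C1 + z^4/4 - 7*z^3/3 + z^2/7 + z*asin(5*z/3)/8 + z/7 + sqrt(9 - 25*z^2)/40


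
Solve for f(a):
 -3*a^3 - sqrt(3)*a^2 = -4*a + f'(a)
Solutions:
 f(a) = C1 - 3*a^4/4 - sqrt(3)*a^3/3 + 2*a^2


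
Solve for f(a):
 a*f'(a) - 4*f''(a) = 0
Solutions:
 f(a) = C1 + C2*erfi(sqrt(2)*a/4)


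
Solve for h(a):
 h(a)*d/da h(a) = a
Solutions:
 h(a) = -sqrt(C1 + a^2)
 h(a) = sqrt(C1 + a^2)


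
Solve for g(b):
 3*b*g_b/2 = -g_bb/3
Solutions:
 g(b) = C1 + C2*erf(3*b/2)


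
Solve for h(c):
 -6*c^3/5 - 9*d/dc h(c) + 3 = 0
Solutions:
 h(c) = C1 - c^4/30 + c/3


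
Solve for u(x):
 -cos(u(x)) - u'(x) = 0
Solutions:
 u(x) = pi - asin((C1 + exp(2*x))/(C1 - exp(2*x)))
 u(x) = asin((C1 + exp(2*x))/(C1 - exp(2*x)))


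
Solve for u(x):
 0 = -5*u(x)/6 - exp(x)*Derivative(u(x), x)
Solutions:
 u(x) = C1*exp(5*exp(-x)/6)


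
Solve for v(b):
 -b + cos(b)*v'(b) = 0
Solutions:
 v(b) = C1 + Integral(b/cos(b), b)


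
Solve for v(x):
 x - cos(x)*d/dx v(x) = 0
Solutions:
 v(x) = C1 + Integral(x/cos(x), x)


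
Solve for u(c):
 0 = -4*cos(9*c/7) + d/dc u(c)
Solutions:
 u(c) = C1 + 28*sin(9*c/7)/9


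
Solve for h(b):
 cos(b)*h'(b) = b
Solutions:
 h(b) = C1 + Integral(b/cos(b), b)


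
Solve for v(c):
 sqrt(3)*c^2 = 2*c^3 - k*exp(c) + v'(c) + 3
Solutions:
 v(c) = C1 - c^4/2 + sqrt(3)*c^3/3 - 3*c + k*exp(c)


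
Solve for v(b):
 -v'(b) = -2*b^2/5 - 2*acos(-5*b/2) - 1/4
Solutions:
 v(b) = C1 + 2*b^3/15 + 2*b*acos(-5*b/2) + b/4 + 2*sqrt(4 - 25*b^2)/5


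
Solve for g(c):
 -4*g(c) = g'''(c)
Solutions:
 g(c) = C3*exp(-2^(2/3)*c) + (C1*sin(2^(2/3)*sqrt(3)*c/2) + C2*cos(2^(2/3)*sqrt(3)*c/2))*exp(2^(2/3)*c/2)


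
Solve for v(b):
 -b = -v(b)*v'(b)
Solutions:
 v(b) = -sqrt(C1 + b^2)
 v(b) = sqrt(C1 + b^2)


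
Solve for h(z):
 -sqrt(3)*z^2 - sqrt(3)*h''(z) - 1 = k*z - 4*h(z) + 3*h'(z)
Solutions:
 h(z) = C1*exp(sqrt(3)*z*(-3 + sqrt(9 + 16*sqrt(3)))/6) + C2*exp(-sqrt(3)*z*(3 + sqrt(9 + 16*sqrt(3)))/6) + k*z/4 + 3*k/16 + sqrt(3)*z^2/4 + 3*sqrt(3)*z/8 + 9*sqrt(3)/32 + 5/8


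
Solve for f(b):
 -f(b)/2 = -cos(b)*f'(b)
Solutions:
 f(b) = C1*(sin(b) + 1)^(1/4)/(sin(b) - 1)^(1/4)


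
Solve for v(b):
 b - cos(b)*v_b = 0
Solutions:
 v(b) = C1 + Integral(b/cos(b), b)


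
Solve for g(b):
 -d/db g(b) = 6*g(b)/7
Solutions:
 g(b) = C1*exp(-6*b/7)


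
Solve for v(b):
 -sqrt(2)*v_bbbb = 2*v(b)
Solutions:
 v(b) = (C1*sin(2^(5/8)*b/2) + C2*cos(2^(5/8)*b/2))*exp(-2^(5/8)*b/2) + (C3*sin(2^(5/8)*b/2) + C4*cos(2^(5/8)*b/2))*exp(2^(5/8)*b/2)


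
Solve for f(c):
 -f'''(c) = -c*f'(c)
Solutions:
 f(c) = C1 + Integral(C2*airyai(c) + C3*airybi(c), c)


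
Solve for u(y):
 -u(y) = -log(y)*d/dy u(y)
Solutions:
 u(y) = C1*exp(li(y))


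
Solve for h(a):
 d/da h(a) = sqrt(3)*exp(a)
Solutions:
 h(a) = C1 + sqrt(3)*exp(a)


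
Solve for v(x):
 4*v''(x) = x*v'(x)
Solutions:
 v(x) = C1 + C2*erfi(sqrt(2)*x/4)


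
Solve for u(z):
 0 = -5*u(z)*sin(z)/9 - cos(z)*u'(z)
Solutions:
 u(z) = C1*cos(z)^(5/9)


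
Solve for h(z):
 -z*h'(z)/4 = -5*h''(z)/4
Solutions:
 h(z) = C1 + C2*erfi(sqrt(10)*z/10)


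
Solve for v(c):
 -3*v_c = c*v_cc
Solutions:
 v(c) = C1 + C2/c^2


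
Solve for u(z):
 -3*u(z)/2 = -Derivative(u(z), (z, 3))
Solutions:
 u(z) = C3*exp(2^(2/3)*3^(1/3)*z/2) + (C1*sin(2^(2/3)*3^(5/6)*z/4) + C2*cos(2^(2/3)*3^(5/6)*z/4))*exp(-2^(2/3)*3^(1/3)*z/4)


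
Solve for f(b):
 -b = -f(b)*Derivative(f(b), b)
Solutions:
 f(b) = -sqrt(C1 + b^2)
 f(b) = sqrt(C1 + b^2)


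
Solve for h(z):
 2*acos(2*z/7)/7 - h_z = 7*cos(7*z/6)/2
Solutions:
 h(z) = C1 + 2*z*acos(2*z/7)/7 - sqrt(49 - 4*z^2)/7 - 3*sin(7*z/6)


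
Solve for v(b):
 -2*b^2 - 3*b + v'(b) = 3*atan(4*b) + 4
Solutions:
 v(b) = C1 + 2*b^3/3 + 3*b^2/2 + 3*b*atan(4*b) + 4*b - 3*log(16*b^2 + 1)/8


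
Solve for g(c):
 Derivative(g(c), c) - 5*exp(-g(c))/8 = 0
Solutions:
 g(c) = log(C1 + 5*c/8)


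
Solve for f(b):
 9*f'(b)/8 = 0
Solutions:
 f(b) = C1


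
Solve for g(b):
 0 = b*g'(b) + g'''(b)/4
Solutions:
 g(b) = C1 + Integral(C2*airyai(-2^(2/3)*b) + C3*airybi(-2^(2/3)*b), b)


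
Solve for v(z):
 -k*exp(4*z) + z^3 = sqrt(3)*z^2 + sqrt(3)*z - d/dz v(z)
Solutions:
 v(z) = C1 + k*exp(4*z)/4 - z^4/4 + sqrt(3)*z^3/3 + sqrt(3)*z^2/2


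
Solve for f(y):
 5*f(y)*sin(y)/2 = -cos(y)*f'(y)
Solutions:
 f(y) = C1*cos(y)^(5/2)


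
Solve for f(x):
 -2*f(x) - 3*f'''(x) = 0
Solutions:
 f(x) = C3*exp(-2^(1/3)*3^(2/3)*x/3) + (C1*sin(2^(1/3)*3^(1/6)*x/2) + C2*cos(2^(1/3)*3^(1/6)*x/2))*exp(2^(1/3)*3^(2/3)*x/6)


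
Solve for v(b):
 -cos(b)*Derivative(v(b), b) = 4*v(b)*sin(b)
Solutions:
 v(b) = C1*cos(b)^4


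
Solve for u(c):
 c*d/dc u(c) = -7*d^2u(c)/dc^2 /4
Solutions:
 u(c) = C1 + C2*erf(sqrt(14)*c/7)


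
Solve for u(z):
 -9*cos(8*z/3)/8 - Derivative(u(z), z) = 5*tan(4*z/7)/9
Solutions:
 u(z) = C1 + 35*log(cos(4*z/7))/36 - 27*sin(8*z/3)/64


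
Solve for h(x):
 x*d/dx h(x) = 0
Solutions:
 h(x) = C1


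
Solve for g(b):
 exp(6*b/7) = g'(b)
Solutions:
 g(b) = C1 + 7*exp(6*b/7)/6


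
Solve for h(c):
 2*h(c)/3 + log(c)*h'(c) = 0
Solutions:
 h(c) = C1*exp(-2*li(c)/3)


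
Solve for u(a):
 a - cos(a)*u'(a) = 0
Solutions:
 u(a) = C1 + Integral(a/cos(a), a)


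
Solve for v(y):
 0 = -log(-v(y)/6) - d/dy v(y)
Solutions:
 Integral(1/(log(-_y) - log(6)), (_y, v(y))) = C1 - y


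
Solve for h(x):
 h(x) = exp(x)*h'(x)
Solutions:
 h(x) = C1*exp(-exp(-x))


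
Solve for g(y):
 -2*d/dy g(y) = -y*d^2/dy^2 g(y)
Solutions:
 g(y) = C1 + C2*y^3


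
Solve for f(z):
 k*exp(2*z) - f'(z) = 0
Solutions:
 f(z) = C1 + k*exp(2*z)/2


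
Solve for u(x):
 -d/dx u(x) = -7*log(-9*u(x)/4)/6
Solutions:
 -6*Integral(1/(log(-_y) - 2*log(2) + 2*log(3)), (_y, u(x)))/7 = C1 - x


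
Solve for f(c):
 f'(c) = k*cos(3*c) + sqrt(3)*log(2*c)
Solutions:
 f(c) = C1 + sqrt(3)*c*(log(c) - 1) + sqrt(3)*c*log(2) + k*sin(3*c)/3


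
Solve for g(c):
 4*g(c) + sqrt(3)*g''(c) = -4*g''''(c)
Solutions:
 g(c) = (C1*sin(c*cos(atan(sqrt(183)/3)/2)) + C2*cos(c*cos(atan(sqrt(183)/3)/2)))*exp(-c*sin(atan(sqrt(183)/3)/2)) + (C3*sin(c*cos(atan(sqrt(183)/3)/2)) + C4*cos(c*cos(atan(sqrt(183)/3)/2)))*exp(c*sin(atan(sqrt(183)/3)/2))


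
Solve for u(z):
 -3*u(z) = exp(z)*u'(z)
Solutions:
 u(z) = C1*exp(3*exp(-z))


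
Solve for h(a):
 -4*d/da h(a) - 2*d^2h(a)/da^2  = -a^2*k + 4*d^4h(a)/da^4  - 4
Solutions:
 h(a) = C1 + C2*exp(-6^(1/3)*a*(-(18 + sqrt(330))^(1/3) + 6^(1/3)/(18 + sqrt(330))^(1/3))/12)*sin(2^(1/3)*3^(1/6)*a*(3*2^(1/3)/(18 + sqrt(330))^(1/3) + 3^(2/3)*(18 + sqrt(330))^(1/3))/12) + C3*exp(-6^(1/3)*a*(-(18 + sqrt(330))^(1/3) + 6^(1/3)/(18 + sqrt(330))^(1/3))/12)*cos(2^(1/3)*3^(1/6)*a*(3*2^(1/3)/(18 + sqrt(330))^(1/3) + 3^(2/3)*(18 + sqrt(330))^(1/3))/12) + C4*exp(6^(1/3)*a*(-(18 + sqrt(330))^(1/3) + 6^(1/3)/(18 + sqrt(330))^(1/3))/6) + a^3*k/12 - a^2*k/8 + a*k/8 + a


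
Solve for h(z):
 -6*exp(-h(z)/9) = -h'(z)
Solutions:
 h(z) = 9*log(C1 + 2*z/3)


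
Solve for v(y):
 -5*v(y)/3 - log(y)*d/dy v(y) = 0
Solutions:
 v(y) = C1*exp(-5*li(y)/3)


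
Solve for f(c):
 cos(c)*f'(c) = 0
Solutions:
 f(c) = C1


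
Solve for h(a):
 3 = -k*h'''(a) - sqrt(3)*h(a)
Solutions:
 h(a) = C1*exp(3^(1/6)*a*(-1/k)^(1/3)) + C2*exp(a*(-1/k)^(1/3)*(-3^(1/6) + 3^(2/3)*I)/2) + C3*exp(-a*(-1/k)^(1/3)*(3^(1/6) + 3^(2/3)*I)/2) - sqrt(3)


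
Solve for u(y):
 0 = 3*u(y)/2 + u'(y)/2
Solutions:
 u(y) = C1*exp(-3*y)


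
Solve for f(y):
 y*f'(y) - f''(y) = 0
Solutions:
 f(y) = C1 + C2*erfi(sqrt(2)*y/2)


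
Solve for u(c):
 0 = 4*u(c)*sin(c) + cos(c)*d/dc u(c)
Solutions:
 u(c) = C1*cos(c)^4


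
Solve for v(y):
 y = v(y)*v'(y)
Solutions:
 v(y) = -sqrt(C1 + y^2)
 v(y) = sqrt(C1 + y^2)


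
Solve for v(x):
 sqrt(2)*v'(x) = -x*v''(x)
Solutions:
 v(x) = C1 + C2*x^(1 - sqrt(2))


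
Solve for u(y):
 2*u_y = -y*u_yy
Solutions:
 u(y) = C1 + C2/y


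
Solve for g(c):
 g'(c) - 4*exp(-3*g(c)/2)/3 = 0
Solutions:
 g(c) = 2*log(C1 + 2*c)/3
 g(c) = 2*log((-1 - sqrt(3)*I)*(C1 + 2*c)^(1/3)/2)
 g(c) = 2*log((-1 + sqrt(3)*I)*(C1 + 2*c)^(1/3)/2)


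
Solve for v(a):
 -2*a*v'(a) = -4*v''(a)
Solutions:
 v(a) = C1 + C2*erfi(a/2)


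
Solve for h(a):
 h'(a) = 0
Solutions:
 h(a) = C1


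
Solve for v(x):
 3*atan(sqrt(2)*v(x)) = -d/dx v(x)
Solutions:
 Integral(1/atan(sqrt(2)*_y), (_y, v(x))) = C1 - 3*x


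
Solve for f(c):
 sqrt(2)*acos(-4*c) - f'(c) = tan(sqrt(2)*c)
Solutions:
 f(c) = C1 + sqrt(2)*(c*acos(-4*c) + sqrt(1 - 16*c^2)/4) + sqrt(2)*log(cos(sqrt(2)*c))/2


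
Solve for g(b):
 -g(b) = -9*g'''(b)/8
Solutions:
 g(b) = C3*exp(2*3^(1/3)*b/3) + (C1*sin(3^(5/6)*b/3) + C2*cos(3^(5/6)*b/3))*exp(-3^(1/3)*b/3)


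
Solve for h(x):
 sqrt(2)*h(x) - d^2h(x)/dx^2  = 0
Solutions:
 h(x) = C1*exp(-2^(1/4)*x) + C2*exp(2^(1/4)*x)


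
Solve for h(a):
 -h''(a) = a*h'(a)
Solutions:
 h(a) = C1 + C2*erf(sqrt(2)*a/2)


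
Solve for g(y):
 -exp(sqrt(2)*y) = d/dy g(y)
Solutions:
 g(y) = C1 - sqrt(2)*exp(sqrt(2)*y)/2


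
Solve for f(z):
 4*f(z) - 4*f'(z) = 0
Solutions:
 f(z) = C1*exp(z)


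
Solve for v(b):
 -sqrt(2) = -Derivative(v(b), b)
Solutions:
 v(b) = C1 + sqrt(2)*b


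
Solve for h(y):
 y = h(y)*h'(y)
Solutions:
 h(y) = -sqrt(C1 + y^2)
 h(y) = sqrt(C1 + y^2)


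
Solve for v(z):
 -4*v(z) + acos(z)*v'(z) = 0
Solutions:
 v(z) = C1*exp(4*Integral(1/acos(z), z))


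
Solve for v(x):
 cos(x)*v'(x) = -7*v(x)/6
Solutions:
 v(x) = C1*(sin(x) - 1)^(7/12)/(sin(x) + 1)^(7/12)


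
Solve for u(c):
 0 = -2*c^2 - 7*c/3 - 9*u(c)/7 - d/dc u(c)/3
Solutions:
 u(c) = C1*exp(-27*c/7) - 14*c^2/9 - 245*c/243 + 1715/6561


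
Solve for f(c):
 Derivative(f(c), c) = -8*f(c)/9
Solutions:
 f(c) = C1*exp(-8*c/9)


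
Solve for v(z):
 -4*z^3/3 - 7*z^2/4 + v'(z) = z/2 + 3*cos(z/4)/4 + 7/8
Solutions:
 v(z) = C1 + z^4/3 + 7*z^3/12 + z^2/4 + 7*z/8 + 3*sin(z/4)


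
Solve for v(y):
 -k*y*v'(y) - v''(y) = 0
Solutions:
 v(y) = Piecewise((-sqrt(2)*sqrt(pi)*C1*erf(sqrt(2)*sqrt(k)*y/2)/(2*sqrt(k)) - C2, (k > 0) | (k < 0)), (-C1*y - C2, True))


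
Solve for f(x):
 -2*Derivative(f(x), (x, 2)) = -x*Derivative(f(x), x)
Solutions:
 f(x) = C1 + C2*erfi(x/2)


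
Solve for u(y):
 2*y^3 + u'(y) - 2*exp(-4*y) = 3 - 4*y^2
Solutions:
 u(y) = C1 - y^4/2 - 4*y^3/3 + 3*y - exp(-4*y)/2


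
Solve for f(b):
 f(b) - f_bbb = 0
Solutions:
 f(b) = C3*exp(b) + (C1*sin(sqrt(3)*b/2) + C2*cos(sqrt(3)*b/2))*exp(-b/2)


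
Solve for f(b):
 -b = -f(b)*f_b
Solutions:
 f(b) = -sqrt(C1 + b^2)
 f(b) = sqrt(C1 + b^2)


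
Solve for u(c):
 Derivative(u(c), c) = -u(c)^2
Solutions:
 u(c) = 1/(C1 + c)


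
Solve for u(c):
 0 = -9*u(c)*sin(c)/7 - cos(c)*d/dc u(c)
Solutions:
 u(c) = C1*cos(c)^(9/7)


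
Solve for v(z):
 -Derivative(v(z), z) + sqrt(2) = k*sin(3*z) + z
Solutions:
 v(z) = C1 + k*cos(3*z)/3 - z^2/2 + sqrt(2)*z


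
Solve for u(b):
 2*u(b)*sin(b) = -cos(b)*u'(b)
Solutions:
 u(b) = C1*cos(b)^2


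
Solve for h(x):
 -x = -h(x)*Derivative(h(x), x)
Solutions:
 h(x) = -sqrt(C1 + x^2)
 h(x) = sqrt(C1 + x^2)


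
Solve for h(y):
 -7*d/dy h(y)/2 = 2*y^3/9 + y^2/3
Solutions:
 h(y) = C1 - y^4/63 - 2*y^3/63


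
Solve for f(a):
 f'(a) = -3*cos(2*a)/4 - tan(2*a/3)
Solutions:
 f(a) = C1 + 3*log(cos(2*a/3))/2 - 3*sin(2*a)/8


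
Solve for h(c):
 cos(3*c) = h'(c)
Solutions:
 h(c) = C1 + sin(3*c)/3


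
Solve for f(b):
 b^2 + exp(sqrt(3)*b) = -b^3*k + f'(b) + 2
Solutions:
 f(b) = C1 + b^4*k/4 + b^3/3 - 2*b + sqrt(3)*exp(sqrt(3)*b)/3


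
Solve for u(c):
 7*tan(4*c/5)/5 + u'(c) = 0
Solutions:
 u(c) = C1 + 7*log(cos(4*c/5))/4


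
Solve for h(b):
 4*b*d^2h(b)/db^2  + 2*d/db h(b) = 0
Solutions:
 h(b) = C1 + C2*sqrt(b)


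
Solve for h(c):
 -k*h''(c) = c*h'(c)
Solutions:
 h(c) = C1 + C2*sqrt(k)*erf(sqrt(2)*c*sqrt(1/k)/2)


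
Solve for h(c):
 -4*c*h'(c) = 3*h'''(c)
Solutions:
 h(c) = C1 + Integral(C2*airyai(-6^(2/3)*c/3) + C3*airybi(-6^(2/3)*c/3), c)


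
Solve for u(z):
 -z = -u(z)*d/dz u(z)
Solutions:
 u(z) = -sqrt(C1 + z^2)
 u(z) = sqrt(C1 + z^2)


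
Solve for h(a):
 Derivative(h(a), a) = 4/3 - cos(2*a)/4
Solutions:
 h(a) = C1 + 4*a/3 - sin(2*a)/8


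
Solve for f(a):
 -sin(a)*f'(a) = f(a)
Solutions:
 f(a) = C1*sqrt(cos(a) + 1)/sqrt(cos(a) - 1)


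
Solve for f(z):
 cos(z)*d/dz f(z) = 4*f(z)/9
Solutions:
 f(z) = C1*(sin(z) + 1)^(2/9)/(sin(z) - 1)^(2/9)


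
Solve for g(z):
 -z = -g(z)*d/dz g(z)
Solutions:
 g(z) = -sqrt(C1 + z^2)
 g(z) = sqrt(C1 + z^2)


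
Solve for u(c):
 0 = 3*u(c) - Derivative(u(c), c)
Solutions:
 u(c) = C1*exp(3*c)


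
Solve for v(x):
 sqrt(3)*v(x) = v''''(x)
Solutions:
 v(x) = C1*exp(-3^(1/8)*x) + C2*exp(3^(1/8)*x) + C3*sin(3^(1/8)*x) + C4*cos(3^(1/8)*x)


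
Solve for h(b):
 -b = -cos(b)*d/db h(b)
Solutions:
 h(b) = C1 + Integral(b/cos(b), b)


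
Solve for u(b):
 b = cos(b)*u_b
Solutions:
 u(b) = C1 + Integral(b/cos(b), b)


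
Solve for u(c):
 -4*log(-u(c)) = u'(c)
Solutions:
 -li(-u(c)) = C1 - 4*c


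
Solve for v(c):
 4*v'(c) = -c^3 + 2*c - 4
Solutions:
 v(c) = C1 - c^4/16 + c^2/4 - c


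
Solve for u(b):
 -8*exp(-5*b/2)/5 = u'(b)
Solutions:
 u(b) = C1 + 16*exp(-5*b/2)/25


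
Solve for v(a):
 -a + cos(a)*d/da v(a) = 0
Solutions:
 v(a) = C1 + Integral(a/cos(a), a)


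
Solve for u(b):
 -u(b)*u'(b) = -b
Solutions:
 u(b) = -sqrt(C1 + b^2)
 u(b) = sqrt(C1 + b^2)


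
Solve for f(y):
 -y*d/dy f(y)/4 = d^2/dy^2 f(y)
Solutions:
 f(y) = C1 + C2*erf(sqrt(2)*y/4)


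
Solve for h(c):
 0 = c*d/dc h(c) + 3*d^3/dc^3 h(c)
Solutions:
 h(c) = C1 + Integral(C2*airyai(-3^(2/3)*c/3) + C3*airybi(-3^(2/3)*c/3), c)


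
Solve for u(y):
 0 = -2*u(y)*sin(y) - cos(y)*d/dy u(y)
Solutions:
 u(y) = C1*cos(y)^2


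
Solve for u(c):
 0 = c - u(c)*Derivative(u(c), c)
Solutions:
 u(c) = -sqrt(C1 + c^2)
 u(c) = sqrt(C1 + c^2)


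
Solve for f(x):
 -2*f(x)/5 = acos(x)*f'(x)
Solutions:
 f(x) = C1*exp(-2*Integral(1/acos(x), x)/5)


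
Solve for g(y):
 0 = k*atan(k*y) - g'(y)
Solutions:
 g(y) = C1 + k*Piecewise((y*atan(k*y) - log(k^2*y^2 + 1)/(2*k), Ne(k, 0)), (0, True))


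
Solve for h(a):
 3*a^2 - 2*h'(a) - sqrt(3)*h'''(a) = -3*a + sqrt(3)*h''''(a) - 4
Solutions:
 h(a) = C1 + C2*exp(a*(-2 + (1 + 9*sqrt(3) + sqrt(-1 + (1 + 9*sqrt(3))^2))^(-1/3) + (1 + 9*sqrt(3) + sqrt(-1 + (1 + 9*sqrt(3))^2))^(1/3))/6)*sin(sqrt(3)*a*(-(1 + 9*sqrt(3) + sqrt(-1 + (1 + 9*sqrt(3))^2))^(1/3) + (1 + 9*sqrt(3) + sqrt(-1 + (1 + 9*sqrt(3))^2))^(-1/3))/6) + C3*exp(a*(-2 + (1 + 9*sqrt(3) + sqrt(-1 + (1 + 9*sqrt(3))^2))^(-1/3) + (1 + 9*sqrt(3) + sqrt(-1 + (1 + 9*sqrt(3))^2))^(1/3))/6)*cos(sqrt(3)*a*(-(1 + 9*sqrt(3) + sqrt(-1 + (1 + 9*sqrt(3))^2))^(1/3) + (1 + 9*sqrt(3) + sqrt(-1 + (1 + 9*sqrt(3))^2))^(-1/3))/6) + C4*exp(-a*((1 + 9*sqrt(3) + sqrt(-1 + (1 + 9*sqrt(3))^2))^(-1/3) + 1 + (1 + 9*sqrt(3) + sqrt(-1 + (1 + 9*sqrt(3))^2))^(1/3))/3) + a^3/2 + 3*a^2/4 - 3*sqrt(3)*a/2 + 2*a


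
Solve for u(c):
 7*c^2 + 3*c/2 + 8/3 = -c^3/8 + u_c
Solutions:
 u(c) = C1 + c^4/32 + 7*c^3/3 + 3*c^2/4 + 8*c/3


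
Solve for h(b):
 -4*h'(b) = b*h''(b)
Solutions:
 h(b) = C1 + C2/b^3


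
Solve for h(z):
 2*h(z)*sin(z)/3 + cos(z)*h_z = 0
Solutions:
 h(z) = C1*cos(z)^(2/3)


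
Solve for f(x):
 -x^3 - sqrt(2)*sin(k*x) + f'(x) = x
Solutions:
 f(x) = C1 + x^4/4 + x^2/2 - sqrt(2)*cos(k*x)/k


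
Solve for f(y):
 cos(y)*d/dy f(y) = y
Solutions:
 f(y) = C1 + Integral(y/cos(y), y)


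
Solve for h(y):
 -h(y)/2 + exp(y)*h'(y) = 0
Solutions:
 h(y) = C1*exp(-exp(-y)/2)


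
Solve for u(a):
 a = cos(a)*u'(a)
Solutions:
 u(a) = C1 + Integral(a/cos(a), a)


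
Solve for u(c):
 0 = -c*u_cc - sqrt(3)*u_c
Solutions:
 u(c) = C1 + C2*c^(1 - sqrt(3))


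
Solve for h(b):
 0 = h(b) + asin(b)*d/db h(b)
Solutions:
 h(b) = C1*exp(-Integral(1/asin(b), b))


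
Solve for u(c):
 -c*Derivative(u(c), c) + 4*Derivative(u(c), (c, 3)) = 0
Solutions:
 u(c) = C1 + Integral(C2*airyai(2^(1/3)*c/2) + C3*airybi(2^(1/3)*c/2), c)


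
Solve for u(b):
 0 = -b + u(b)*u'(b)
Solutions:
 u(b) = -sqrt(C1 + b^2)
 u(b) = sqrt(C1 + b^2)


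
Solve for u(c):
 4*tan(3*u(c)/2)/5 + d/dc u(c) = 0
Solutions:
 u(c) = -2*asin(C1*exp(-6*c/5))/3 + 2*pi/3
 u(c) = 2*asin(C1*exp(-6*c/5))/3


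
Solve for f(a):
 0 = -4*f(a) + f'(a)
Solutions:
 f(a) = C1*exp(4*a)


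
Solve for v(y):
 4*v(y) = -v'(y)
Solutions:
 v(y) = C1*exp(-4*y)


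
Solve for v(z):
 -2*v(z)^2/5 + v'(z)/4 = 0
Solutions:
 v(z) = -5/(C1 + 8*z)


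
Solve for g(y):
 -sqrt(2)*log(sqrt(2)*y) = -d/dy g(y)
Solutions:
 g(y) = C1 + sqrt(2)*y*log(y) - sqrt(2)*y + sqrt(2)*y*log(2)/2


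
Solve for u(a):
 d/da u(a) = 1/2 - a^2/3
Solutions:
 u(a) = C1 - a^3/9 + a/2


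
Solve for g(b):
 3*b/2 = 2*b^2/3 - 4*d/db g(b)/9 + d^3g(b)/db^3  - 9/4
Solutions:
 g(b) = C1 + C2*exp(-2*b/3) + C3*exp(2*b/3) + b^3/2 - 27*b^2/16 + 27*b/16


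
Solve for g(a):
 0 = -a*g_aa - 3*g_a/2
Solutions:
 g(a) = C1 + C2/sqrt(a)


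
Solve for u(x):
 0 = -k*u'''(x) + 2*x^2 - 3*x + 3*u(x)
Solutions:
 u(x) = C1*exp(3^(1/3)*x*(1/k)^(1/3)) + C2*exp(x*(-3^(1/3) + 3^(5/6)*I)*(1/k)^(1/3)/2) + C3*exp(-x*(3^(1/3) + 3^(5/6)*I)*(1/k)^(1/3)/2) - 2*x^2/3 + x


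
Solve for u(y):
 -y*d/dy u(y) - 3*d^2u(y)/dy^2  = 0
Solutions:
 u(y) = C1 + C2*erf(sqrt(6)*y/6)


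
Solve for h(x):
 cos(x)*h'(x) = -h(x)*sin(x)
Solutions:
 h(x) = C1*cos(x)


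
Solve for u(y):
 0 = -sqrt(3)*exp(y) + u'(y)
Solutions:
 u(y) = C1 + sqrt(3)*exp(y)


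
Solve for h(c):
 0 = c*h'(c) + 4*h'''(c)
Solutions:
 h(c) = C1 + Integral(C2*airyai(-2^(1/3)*c/2) + C3*airybi(-2^(1/3)*c/2), c)


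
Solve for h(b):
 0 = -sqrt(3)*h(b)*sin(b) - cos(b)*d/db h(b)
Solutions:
 h(b) = C1*cos(b)^(sqrt(3))


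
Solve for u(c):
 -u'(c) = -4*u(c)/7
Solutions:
 u(c) = C1*exp(4*c/7)


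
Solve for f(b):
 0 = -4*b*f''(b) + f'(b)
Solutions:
 f(b) = C1 + C2*b^(5/4)


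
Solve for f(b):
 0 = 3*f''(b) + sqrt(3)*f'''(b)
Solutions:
 f(b) = C1 + C2*b + C3*exp(-sqrt(3)*b)


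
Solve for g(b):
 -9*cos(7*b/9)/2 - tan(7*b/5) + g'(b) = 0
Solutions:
 g(b) = C1 - 5*log(cos(7*b/5))/7 + 81*sin(7*b/9)/14


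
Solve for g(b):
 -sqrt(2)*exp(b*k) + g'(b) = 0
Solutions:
 g(b) = C1 + sqrt(2)*exp(b*k)/k


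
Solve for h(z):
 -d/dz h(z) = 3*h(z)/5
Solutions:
 h(z) = C1*exp(-3*z/5)


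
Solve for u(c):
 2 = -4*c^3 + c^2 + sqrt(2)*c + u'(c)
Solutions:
 u(c) = C1 + c^4 - c^3/3 - sqrt(2)*c^2/2 + 2*c


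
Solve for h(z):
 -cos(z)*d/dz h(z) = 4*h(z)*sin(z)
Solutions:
 h(z) = C1*cos(z)^4


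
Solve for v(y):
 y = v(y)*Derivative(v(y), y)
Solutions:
 v(y) = -sqrt(C1 + y^2)
 v(y) = sqrt(C1 + y^2)


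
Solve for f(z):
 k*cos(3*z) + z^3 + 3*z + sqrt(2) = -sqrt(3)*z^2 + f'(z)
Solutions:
 f(z) = C1 + k*sin(3*z)/3 + z^4/4 + sqrt(3)*z^3/3 + 3*z^2/2 + sqrt(2)*z


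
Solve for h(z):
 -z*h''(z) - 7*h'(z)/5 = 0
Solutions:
 h(z) = C1 + C2/z^(2/5)


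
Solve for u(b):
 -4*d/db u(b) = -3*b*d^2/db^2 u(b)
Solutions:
 u(b) = C1 + C2*b^(7/3)


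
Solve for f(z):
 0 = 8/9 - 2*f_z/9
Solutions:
 f(z) = C1 + 4*z


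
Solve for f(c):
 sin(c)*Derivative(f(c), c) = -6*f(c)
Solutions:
 f(c) = C1*(cos(c)^3 + 3*cos(c)^2 + 3*cos(c) + 1)/(cos(c)^3 - 3*cos(c)^2 + 3*cos(c) - 1)


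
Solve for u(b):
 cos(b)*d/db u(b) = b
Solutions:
 u(b) = C1 + Integral(b/cos(b), b)


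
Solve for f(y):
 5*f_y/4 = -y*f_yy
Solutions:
 f(y) = C1 + C2/y^(1/4)


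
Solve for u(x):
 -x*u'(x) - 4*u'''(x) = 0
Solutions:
 u(x) = C1 + Integral(C2*airyai(-2^(1/3)*x/2) + C3*airybi(-2^(1/3)*x/2), x)


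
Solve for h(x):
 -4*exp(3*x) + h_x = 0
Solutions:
 h(x) = C1 + 4*exp(3*x)/3


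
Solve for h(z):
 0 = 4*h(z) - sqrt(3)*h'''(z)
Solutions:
 h(z) = C3*exp(2^(2/3)*3^(5/6)*z/3) + (C1*sin(2^(2/3)*3^(1/3)*z/2) + C2*cos(2^(2/3)*3^(1/3)*z/2))*exp(-2^(2/3)*3^(5/6)*z/6)


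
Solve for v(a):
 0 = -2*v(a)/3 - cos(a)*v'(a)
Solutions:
 v(a) = C1*(sin(a) - 1)^(1/3)/(sin(a) + 1)^(1/3)


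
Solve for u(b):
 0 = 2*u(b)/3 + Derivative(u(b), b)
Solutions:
 u(b) = C1*exp(-2*b/3)


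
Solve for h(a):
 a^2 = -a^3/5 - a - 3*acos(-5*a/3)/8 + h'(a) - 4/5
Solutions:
 h(a) = C1 + a^4/20 + a^3/3 + a^2/2 + 3*a*acos(-5*a/3)/8 + 4*a/5 + 3*sqrt(9 - 25*a^2)/40


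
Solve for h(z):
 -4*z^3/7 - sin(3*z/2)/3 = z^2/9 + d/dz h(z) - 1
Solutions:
 h(z) = C1 - z^4/7 - z^3/27 + z + 2*cos(3*z/2)/9


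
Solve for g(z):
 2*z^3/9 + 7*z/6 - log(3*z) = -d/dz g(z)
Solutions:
 g(z) = C1 - z^4/18 - 7*z^2/12 + z*log(z) - z + z*log(3)


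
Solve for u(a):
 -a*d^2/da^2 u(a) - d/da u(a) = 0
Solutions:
 u(a) = C1 + C2*log(a)


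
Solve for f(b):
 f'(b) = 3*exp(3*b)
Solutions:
 f(b) = C1 + exp(3*b)


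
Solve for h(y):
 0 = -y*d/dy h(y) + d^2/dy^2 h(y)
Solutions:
 h(y) = C1 + C2*erfi(sqrt(2)*y/2)


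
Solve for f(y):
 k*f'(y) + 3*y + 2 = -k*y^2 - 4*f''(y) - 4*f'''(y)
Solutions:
 f(y) = C1 + C2*exp(y*(sqrt(1 - k) - 1)/2) + C3*exp(-y*(sqrt(1 - k) + 1)/2) - y^3/3 + 5*y^2/(2*k) + 6*y/k - 20*y/k^2


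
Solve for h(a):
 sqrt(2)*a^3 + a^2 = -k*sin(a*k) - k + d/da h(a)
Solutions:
 h(a) = C1 + sqrt(2)*a^4/4 + a^3/3 + a*k - cos(a*k)


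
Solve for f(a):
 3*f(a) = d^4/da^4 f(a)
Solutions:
 f(a) = C1*exp(-3^(1/4)*a) + C2*exp(3^(1/4)*a) + C3*sin(3^(1/4)*a) + C4*cos(3^(1/4)*a)


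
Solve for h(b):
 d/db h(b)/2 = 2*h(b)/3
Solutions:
 h(b) = C1*exp(4*b/3)


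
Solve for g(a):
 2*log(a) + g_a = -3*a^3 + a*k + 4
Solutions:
 g(a) = C1 - 3*a^4/4 + a^2*k/2 - 2*a*log(a) + 6*a


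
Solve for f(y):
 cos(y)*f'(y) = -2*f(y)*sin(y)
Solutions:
 f(y) = C1*cos(y)^2


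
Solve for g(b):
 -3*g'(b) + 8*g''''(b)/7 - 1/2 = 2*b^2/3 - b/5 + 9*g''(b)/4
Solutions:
 g(b) = C1 + C2*exp(-42^(1/3)*b*(42^(1/3)/(sqrt(214) + 16)^(1/3) + (sqrt(214) + 16)^(1/3))/16)*sin(14^(1/3)*3^(1/6)*b*(-3^(2/3)*(sqrt(214) + 16)^(1/3) + 3*14^(1/3)/(sqrt(214) + 16)^(1/3))/16) + C3*exp(-42^(1/3)*b*(42^(1/3)/(sqrt(214) + 16)^(1/3) + (sqrt(214) + 16)^(1/3))/16)*cos(14^(1/3)*3^(1/6)*b*(-3^(2/3)*(sqrt(214) + 16)^(1/3) + 3*14^(1/3)/(sqrt(214) + 16)^(1/3))/16) + C4*exp(42^(1/3)*b*(42^(1/3)/(sqrt(214) + 16)^(1/3) + (sqrt(214) + 16)^(1/3))/8) - 2*b^3/27 + b^2/5 - 7*b/15


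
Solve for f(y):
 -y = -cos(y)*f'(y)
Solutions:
 f(y) = C1 + Integral(y/cos(y), y)


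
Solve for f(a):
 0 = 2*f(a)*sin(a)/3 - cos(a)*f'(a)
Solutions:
 f(a) = C1/cos(a)^(2/3)


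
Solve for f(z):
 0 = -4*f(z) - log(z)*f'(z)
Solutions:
 f(z) = C1*exp(-4*li(z))


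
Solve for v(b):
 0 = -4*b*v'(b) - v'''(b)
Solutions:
 v(b) = C1 + Integral(C2*airyai(-2^(2/3)*b) + C3*airybi(-2^(2/3)*b), b)


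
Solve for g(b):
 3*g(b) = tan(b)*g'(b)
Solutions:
 g(b) = C1*sin(b)^3


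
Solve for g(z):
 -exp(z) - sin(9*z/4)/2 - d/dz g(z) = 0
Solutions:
 g(z) = C1 - exp(z) + 2*cos(9*z/4)/9


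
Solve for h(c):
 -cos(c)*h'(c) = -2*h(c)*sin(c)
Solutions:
 h(c) = C1/cos(c)^2


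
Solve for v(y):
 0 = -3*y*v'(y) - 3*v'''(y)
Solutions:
 v(y) = C1 + Integral(C2*airyai(-y) + C3*airybi(-y), y)


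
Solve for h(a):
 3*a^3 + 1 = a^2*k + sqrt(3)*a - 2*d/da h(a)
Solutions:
 h(a) = C1 - 3*a^4/8 + a^3*k/6 + sqrt(3)*a^2/4 - a/2


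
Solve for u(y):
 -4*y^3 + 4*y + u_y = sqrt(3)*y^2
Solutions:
 u(y) = C1 + y^4 + sqrt(3)*y^3/3 - 2*y^2


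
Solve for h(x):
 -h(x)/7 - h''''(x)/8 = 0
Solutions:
 h(x) = (C1*sin(2^(1/4)*7^(3/4)*x/7) + C2*cos(2^(1/4)*7^(3/4)*x/7))*exp(-2^(1/4)*7^(3/4)*x/7) + (C3*sin(2^(1/4)*7^(3/4)*x/7) + C4*cos(2^(1/4)*7^(3/4)*x/7))*exp(2^(1/4)*7^(3/4)*x/7)


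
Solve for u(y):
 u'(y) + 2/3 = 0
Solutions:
 u(y) = C1 - 2*y/3


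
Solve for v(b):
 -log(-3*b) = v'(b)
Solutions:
 v(b) = C1 - b*log(-b) + b*(1 - log(3))


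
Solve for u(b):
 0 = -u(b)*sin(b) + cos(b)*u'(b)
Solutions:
 u(b) = C1/cos(b)


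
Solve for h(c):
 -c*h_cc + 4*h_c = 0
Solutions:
 h(c) = C1 + C2*c^5


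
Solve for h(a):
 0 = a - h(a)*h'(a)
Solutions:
 h(a) = -sqrt(C1 + a^2)
 h(a) = sqrt(C1 + a^2)


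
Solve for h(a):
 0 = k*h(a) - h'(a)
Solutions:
 h(a) = C1*exp(a*k)


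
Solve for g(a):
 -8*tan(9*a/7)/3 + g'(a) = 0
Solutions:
 g(a) = C1 - 56*log(cos(9*a/7))/27


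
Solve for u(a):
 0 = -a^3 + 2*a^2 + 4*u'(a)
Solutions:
 u(a) = C1 + a^4/16 - a^3/6


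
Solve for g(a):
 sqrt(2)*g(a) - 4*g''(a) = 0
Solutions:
 g(a) = C1*exp(-2^(1/4)*a/2) + C2*exp(2^(1/4)*a/2)


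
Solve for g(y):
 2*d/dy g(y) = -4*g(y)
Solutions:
 g(y) = C1*exp(-2*y)


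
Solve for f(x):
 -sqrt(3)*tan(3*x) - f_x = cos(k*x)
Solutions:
 f(x) = C1 - Piecewise((sin(k*x)/k, Ne(k, 0)), (x, True)) + sqrt(3)*log(cos(3*x))/3


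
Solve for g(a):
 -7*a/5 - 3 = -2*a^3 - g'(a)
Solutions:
 g(a) = C1 - a^4/2 + 7*a^2/10 + 3*a


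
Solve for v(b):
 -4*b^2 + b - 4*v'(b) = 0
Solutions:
 v(b) = C1 - b^3/3 + b^2/8


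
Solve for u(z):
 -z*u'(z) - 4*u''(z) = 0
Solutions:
 u(z) = C1 + C2*erf(sqrt(2)*z/4)


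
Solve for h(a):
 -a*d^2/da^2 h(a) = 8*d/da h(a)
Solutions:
 h(a) = C1 + C2/a^7


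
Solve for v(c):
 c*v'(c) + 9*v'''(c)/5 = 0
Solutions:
 v(c) = C1 + Integral(C2*airyai(-15^(1/3)*c/3) + C3*airybi(-15^(1/3)*c/3), c)


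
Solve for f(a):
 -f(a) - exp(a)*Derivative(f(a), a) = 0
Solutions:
 f(a) = C1*exp(exp(-a))


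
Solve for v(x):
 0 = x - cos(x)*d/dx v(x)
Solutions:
 v(x) = C1 + Integral(x/cos(x), x)


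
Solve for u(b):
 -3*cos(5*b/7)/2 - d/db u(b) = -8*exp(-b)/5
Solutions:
 u(b) = C1 - 21*sin(5*b/7)/10 - 8*exp(-b)/5


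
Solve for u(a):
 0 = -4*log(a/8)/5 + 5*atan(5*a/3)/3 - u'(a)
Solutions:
 u(a) = C1 - 4*a*log(a)/5 + 5*a*atan(5*a/3)/3 + 4*a/5 + 12*a*log(2)/5 - log(25*a^2 + 9)/2


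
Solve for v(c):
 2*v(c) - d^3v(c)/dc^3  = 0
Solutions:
 v(c) = C3*exp(2^(1/3)*c) + (C1*sin(2^(1/3)*sqrt(3)*c/2) + C2*cos(2^(1/3)*sqrt(3)*c/2))*exp(-2^(1/3)*c/2)


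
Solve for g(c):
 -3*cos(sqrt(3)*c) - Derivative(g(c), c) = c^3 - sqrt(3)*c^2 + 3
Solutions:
 g(c) = C1 - c^4/4 + sqrt(3)*c^3/3 - 3*c - sqrt(3)*sin(sqrt(3)*c)


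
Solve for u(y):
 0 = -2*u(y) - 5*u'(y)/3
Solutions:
 u(y) = C1*exp(-6*y/5)


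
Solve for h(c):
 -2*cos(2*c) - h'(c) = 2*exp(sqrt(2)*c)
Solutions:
 h(c) = C1 - sqrt(2)*exp(sqrt(2)*c) - sin(2*c)


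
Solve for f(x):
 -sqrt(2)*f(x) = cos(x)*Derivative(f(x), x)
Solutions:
 f(x) = C1*(sin(x) - 1)^(sqrt(2)/2)/(sin(x) + 1)^(sqrt(2)/2)


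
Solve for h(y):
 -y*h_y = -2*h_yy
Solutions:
 h(y) = C1 + C2*erfi(y/2)


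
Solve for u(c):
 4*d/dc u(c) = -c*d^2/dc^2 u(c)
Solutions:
 u(c) = C1 + C2/c^3


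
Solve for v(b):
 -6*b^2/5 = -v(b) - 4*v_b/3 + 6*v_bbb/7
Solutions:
 v(b) = C1*exp(-42^(1/3)*b*(4*42^(1/3)/(sqrt(3873) + 81)^(1/3) + (sqrt(3873) + 81)^(1/3))/36)*sin(14^(1/3)*3^(1/6)*b*(-3^(2/3)*(sqrt(3873) + 81)^(1/3) + 12*14^(1/3)/(sqrt(3873) + 81)^(1/3))/36) + C2*exp(-42^(1/3)*b*(4*42^(1/3)/(sqrt(3873) + 81)^(1/3) + (sqrt(3873) + 81)^(1/3))/36)*cos(14^(1/3)*3^(1/6)*b*(-3^(2/3)*(sqrt(3873) + 81)^(1/3) + 12*14^(1/3)/(sqrt(3873) + 81)^(1/3))/36) + C3*exp(42^(1/3)*b*(4*42^(1/3)/(sqrt(3873) + 81)^(1/3) + (sqrt(3873) + 81)^(1/3))/18) + 6*b^2/5 - 16*b/5 + 64/15


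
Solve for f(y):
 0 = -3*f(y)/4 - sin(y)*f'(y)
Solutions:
 f(y) = C1*(cos(y) + 1)^(3/8)/(cos(y) - 1)^(3/8)


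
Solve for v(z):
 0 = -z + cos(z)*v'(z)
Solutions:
 v(z) = C1 + Integral(z/cos(z), z)


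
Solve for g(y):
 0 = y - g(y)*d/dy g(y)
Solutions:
 g(y) = -sqrt(C1 + y^2)
 g(y) = sqrt(C1 + y^2)


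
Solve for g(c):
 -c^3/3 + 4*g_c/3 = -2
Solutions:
 g(c) = C1 + c^4/16 - 3*c/2


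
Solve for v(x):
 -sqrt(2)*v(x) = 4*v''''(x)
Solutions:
 v(x) = (C1*sin(2^(1/8)*x/2) + C2*cos(2^(1/8)*x/2))*exp(-2^(1/8)*x/2) + (C3*sin(2^(1/8)*x/2) + C4*cos(2^(1/8)*x/2))*exp(2^(1/8)*x/2)


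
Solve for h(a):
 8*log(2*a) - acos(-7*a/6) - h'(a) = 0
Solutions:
 h(a) = C1 + 8*a*log(a) - a*acos(-7*a/6) - 8*a + 8*a*log(2) - sqrt(36 - 49*a^2)/7


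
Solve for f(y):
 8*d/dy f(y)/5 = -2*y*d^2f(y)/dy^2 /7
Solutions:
 f(y) = C1 + C2/y^(23/5)


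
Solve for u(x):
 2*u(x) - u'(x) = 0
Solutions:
 u(x) = C1*exp(2*x)


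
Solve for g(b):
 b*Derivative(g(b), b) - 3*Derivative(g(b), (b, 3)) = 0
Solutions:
 g(b) = C1 + Integral(C2*airyai(3^(2/3)*b/3) + C3*airybi(3^(2/3)*b/3), b)


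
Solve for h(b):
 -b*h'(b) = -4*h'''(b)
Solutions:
 h(b) = C1 + Integral(C2*airyai(2^(1/3)*b/2) + C3*airybi(2^(1/3)*b/2), b)


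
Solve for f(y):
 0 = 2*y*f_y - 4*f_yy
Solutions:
 f(y) = C1 + C2*erfi(y/2)


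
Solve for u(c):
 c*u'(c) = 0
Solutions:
 u(c) = C1
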